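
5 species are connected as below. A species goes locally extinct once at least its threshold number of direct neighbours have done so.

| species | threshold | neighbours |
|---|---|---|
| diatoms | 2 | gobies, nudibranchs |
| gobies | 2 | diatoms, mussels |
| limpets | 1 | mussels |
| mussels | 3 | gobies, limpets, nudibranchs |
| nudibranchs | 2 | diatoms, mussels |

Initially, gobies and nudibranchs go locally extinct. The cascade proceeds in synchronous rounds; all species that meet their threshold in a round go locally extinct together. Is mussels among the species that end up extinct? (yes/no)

Round 1 — gobies, nudibranchs go locally extinct (initial).
Round 2 — checking thresholds:
  diatoms: 2 of 2 neighbours ≥ 2, goes locally extinct.
  mussels: 2 of 3 neighbours < 3, below threshold.
Round 3 — no new extinctions; cascade stops.

no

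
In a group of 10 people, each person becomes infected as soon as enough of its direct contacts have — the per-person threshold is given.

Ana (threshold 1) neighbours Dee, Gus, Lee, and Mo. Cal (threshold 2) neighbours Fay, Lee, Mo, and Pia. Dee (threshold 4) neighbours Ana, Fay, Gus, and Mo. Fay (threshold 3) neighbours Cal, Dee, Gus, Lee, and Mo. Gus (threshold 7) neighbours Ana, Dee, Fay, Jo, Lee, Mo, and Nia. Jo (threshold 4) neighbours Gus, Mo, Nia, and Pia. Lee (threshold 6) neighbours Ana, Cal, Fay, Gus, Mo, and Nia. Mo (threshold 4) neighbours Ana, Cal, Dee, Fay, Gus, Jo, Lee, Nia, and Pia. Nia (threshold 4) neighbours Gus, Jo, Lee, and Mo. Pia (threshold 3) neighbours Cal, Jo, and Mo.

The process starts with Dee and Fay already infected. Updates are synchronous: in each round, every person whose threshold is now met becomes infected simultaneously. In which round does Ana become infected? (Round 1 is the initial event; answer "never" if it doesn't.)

Round 1 — Dee, Fay become infected (initial).
Round 2 — checking thresholds:
  Ana: 1 of 4 neighbours ≥ 1, becomes infected.
  Cal: 1 of 4 neighbours < 2, not yet.
  Gus: 2 of 7 neighbours < 7, not yet.
  Lee: 1 of 6 neighbours < 6, not yet.
  Mo: 2 of 9 neighbours < 4, not yet.
Round 3 — no new infections; cascade stops.

2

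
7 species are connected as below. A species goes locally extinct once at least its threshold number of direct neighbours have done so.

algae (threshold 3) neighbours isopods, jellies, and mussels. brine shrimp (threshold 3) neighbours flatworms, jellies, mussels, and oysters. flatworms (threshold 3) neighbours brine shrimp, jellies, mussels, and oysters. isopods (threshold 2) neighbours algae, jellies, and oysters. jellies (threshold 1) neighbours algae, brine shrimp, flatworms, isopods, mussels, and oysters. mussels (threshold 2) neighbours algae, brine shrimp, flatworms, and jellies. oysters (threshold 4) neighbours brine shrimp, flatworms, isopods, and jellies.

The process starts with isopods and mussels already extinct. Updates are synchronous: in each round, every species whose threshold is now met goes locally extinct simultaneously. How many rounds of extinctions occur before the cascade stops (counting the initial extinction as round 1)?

Round 1 — isopods, mussels go locally extinct (initial).
Round 2 — checking thresholds:
  algae: 2 of 3 neighbours < 3, not yet.
  brine shrimp: 1 of 4 neighbours < 3, not yet.
  flatworms: 1 of 4 neighbours < 3, not yet.
  jellies: 2 of 6 neighbours ≥ 1, goes locally extinct.
  oysters: 1 of 4 neighbours < 4, not yet.
Round 3 — checking thresholds:
  algae: 3 of 3 neighbours ≥ 3, goes locally extinct.
  brine shrimp: 2 of 4 neighbours < 3, not yet.
  flatworms: 2 of 4 neighbours < 3, not yet.
  oysters: 2 of 4 neighbours < 4, not yet.
Round 4 — no new extinctions; cascade stops.

3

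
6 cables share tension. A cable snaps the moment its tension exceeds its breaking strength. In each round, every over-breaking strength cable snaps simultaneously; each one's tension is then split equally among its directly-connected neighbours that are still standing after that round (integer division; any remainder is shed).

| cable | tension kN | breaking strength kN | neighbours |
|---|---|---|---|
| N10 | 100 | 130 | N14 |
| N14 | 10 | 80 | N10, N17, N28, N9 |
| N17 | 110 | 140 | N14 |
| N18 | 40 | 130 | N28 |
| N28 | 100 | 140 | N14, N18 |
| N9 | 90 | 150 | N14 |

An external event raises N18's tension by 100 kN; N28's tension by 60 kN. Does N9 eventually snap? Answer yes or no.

no

Round 1 — N18 at 140 > 130; N28 at 160 > 140. N18, N28 snap.
  N18 sheds 140 kN: no online neighbours, lost.
  N28 sheds 160 kN to N14: 160 each.
    N14: 10+160 = 170 > 80
Round 2 — N14 snaps.
  N14 sheds 170 kN to N10, N17, N9: 56 each (2 lost).
    N10: 100+56 = 156 > 130
    N17: 110+56 = 166 > 140
    N9: 90+56 = 146 ≤ 150
Round 3 — N10, N17 snap.
  N10 sheds 156 kN: no online neighbours, lost.
  N17 sheds 166 kN: no online neighbours, lost.
No further breaks.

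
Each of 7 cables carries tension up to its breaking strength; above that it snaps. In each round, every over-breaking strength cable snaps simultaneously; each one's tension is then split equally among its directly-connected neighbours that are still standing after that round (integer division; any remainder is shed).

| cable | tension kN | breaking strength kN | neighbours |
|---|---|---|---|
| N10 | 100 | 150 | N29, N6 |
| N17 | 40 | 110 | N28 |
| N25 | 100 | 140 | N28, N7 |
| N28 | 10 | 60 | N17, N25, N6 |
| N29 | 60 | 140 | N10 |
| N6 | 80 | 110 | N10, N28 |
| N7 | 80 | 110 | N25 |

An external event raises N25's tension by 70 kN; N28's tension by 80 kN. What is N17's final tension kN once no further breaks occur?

Round 1 — N25 at 170 > 140; N28 at 90 > 60. N25, N28 snap.
  N25 sheds 170 kN to N7: 170 each.
    N7: 80+170 = 250 > 110
  N28 sheds 90 kN to N17, N6: 45 each.
    N17: 40+45 = 85 ≤ 110
    N6: 80+45 = 125 > 110
Round 2 — N6, N7 snap.
  N6 sheds 125 kN to N10: 125 each.
    N10: 100+125 = 225 > 150
  N7 sheds 250 kN: no online neighbours, lost.
Round 3 — N10 snaps.
  N10 sheds 225 kN to N29: 225 each.
    N29: 60+225 = 285 > 140
Round 4 — N29 snaps.
  N29 sheds 285 kN: no online neighbours, lost.
No further breaks.

85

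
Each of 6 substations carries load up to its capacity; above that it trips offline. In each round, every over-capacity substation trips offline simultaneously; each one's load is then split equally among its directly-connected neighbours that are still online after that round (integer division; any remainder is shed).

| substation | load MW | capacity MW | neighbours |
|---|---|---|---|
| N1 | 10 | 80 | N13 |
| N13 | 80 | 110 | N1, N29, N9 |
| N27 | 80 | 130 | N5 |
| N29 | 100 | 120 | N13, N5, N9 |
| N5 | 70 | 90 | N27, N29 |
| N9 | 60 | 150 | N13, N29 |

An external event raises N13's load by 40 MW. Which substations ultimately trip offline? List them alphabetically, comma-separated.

Round 1 — N13 at 120 > 110. N13 trips offline.
  N13 sheds 120 MW to N1, N29, N9: 40 each.
    N1: 10+40 = 50 ≤ 80
    N29: 100+40 = 140 > 120
    N9: 60+40 = 100 ≤ 150
Round 2 — N29 trips offline.
  N29 sheds 140 MW to N5, N9: 70 each.
    N5: 70+70 = 140 > 90
    N9: 100+70 = 170 > 150
Round 3 — N5, N9 trip offline.
  N5 sheds 140 MW to N27: 140 each.
    N27: 80+140 = 220 > 130
  N9 sheds 170 MW: no online neighbours, lost.
Round 4 — N27 trips offline.
  N27 sheds 220 MW: no online neighbours, lost.
No further trips.

N13, N27, N29, N5, N9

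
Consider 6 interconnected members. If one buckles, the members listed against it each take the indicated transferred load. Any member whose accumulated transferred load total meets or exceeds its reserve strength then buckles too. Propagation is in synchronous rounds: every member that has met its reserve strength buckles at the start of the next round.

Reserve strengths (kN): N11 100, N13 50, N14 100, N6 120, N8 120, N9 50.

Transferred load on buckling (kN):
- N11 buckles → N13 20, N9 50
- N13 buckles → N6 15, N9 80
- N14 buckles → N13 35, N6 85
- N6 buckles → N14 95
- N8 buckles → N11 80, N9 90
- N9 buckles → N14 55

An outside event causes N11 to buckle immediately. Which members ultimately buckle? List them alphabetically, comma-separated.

N11, N9

Round 1 — N11 buckles (initial).
  N13: +20 → 20 < 50
  N9: +50 → 50 ≥ 50
Round 2 — N9 buckles.
  N14: +55 → 55 < 100
No further bucklings.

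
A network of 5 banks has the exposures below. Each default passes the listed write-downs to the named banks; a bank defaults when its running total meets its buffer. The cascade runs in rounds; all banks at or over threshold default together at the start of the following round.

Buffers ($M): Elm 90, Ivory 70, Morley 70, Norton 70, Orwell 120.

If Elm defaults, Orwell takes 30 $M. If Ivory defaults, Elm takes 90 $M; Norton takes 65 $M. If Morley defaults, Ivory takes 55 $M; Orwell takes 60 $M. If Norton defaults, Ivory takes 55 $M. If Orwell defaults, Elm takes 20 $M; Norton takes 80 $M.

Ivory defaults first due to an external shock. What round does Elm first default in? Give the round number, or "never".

2

Round 1 — Ivory defaults (initial).
  Elm: +90 → 90 ≥ 90
  Norton: +65 → 65 < 70
Round 2 — Elm defaults.
  Orwell: +30 → 30 < 120
No further defaults.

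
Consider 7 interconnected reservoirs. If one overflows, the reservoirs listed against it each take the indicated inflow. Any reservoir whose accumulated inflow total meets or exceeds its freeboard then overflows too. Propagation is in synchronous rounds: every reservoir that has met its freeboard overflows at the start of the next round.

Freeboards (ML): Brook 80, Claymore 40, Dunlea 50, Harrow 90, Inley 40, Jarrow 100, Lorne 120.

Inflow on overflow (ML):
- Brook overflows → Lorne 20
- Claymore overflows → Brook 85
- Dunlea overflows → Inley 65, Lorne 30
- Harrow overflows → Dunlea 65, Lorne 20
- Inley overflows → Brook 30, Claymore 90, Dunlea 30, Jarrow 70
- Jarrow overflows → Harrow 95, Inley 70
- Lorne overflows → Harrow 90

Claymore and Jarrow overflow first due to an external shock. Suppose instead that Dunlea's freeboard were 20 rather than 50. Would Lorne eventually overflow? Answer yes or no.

With Dunlea's freeboard at 20:
Round 1 — Claymore, Jarrow overflow (initial).
  Brook: +85 → 85 ≥ 80
  Harrow: +95 → 95 ≥ 90
  Inley: +70 → 70 ≥ 40
Round 2 — Brook, Harrow, Inley overflow.
  Dunlea: +65+30 → 95 ≥ 20
  Lorne: +20+20 → 40 < 120
Round 3 — Dunlea overflows.
  Lorne: +30 → 70 < 120
No further overflows.

no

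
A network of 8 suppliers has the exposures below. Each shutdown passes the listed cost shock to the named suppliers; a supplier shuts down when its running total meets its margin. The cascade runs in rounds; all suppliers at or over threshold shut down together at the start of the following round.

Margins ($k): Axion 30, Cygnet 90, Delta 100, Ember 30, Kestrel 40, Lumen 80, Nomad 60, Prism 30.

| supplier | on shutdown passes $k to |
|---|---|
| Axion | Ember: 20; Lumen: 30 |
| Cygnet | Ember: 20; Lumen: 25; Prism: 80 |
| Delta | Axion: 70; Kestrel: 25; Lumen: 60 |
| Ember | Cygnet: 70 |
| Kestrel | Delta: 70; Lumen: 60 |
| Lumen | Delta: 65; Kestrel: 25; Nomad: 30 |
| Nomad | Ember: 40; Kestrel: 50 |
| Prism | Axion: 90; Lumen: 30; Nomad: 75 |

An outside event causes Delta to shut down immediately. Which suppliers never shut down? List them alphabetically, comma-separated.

Cygnet, Ember, Nomad, Prism

Round 1 — Delta shuts down (initial).
  Axion: +70 → 70 ≥ 30
  Kestrel: +25 → 25 < 40
  Lumen: +60 → 60 < 80
Round 2 — Axion shuts down.
  Ember: +20 → 20 < 30
  Lumen: +30 → 90 ≥ 80
Round 3 — Lumen shuts down.
  Kestrel: +25 → 50 ≥ 40
  Nomad: +30 → 30 < 60
Round 4 — Kestrel shuts down.
No further shutdowns.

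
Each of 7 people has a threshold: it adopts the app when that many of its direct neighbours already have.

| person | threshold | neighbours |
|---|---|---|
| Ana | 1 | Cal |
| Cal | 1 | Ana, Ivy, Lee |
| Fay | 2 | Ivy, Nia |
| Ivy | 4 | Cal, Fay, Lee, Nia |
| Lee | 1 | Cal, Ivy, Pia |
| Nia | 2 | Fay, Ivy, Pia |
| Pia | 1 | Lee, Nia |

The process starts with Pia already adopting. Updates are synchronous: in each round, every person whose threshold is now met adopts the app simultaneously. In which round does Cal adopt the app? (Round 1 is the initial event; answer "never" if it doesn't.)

3

Round 1 — Pia adopts the app (initial).
Round 2 — checking thresholds:
  Lee: 1 of 3 neighbours ≥ 1, adopts the app.
  Nia: 1 of 3 neighbours < 2, holds.
Round 3 — checking thresholds:
  Cal: 1 of 3 neighbours ≥ 1, adopts the app.
  Ivy: 1 of 4 neighbours < 4, holds.
  Nia: 1 of 3 neighbours < 2, holds.
Round 4 — checking thresholds:
  Ana: 1 of 1 neighbours ≥ 1, adopts the app.
  Ivy: 2 of 4 neighbours < 4, holds.
  Nia: 1 of 3 neighbours < 2, holds.
Round 5 — no new adoptions; cascade stops.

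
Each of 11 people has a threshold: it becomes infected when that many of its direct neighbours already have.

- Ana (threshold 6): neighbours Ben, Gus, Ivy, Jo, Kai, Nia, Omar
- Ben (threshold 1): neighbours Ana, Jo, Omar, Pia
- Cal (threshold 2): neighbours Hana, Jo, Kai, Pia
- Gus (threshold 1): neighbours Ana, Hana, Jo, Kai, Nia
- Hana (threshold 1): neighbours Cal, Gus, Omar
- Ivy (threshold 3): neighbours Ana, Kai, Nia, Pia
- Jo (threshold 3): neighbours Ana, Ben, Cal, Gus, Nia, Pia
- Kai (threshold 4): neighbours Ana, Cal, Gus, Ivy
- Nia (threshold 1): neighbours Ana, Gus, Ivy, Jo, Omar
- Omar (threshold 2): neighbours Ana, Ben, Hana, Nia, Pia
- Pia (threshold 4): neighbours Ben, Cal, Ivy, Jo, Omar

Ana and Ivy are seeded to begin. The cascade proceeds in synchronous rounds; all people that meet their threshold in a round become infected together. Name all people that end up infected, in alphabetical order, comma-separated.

Ana, Ben, Cal, Gus, Hana, Ivy, Jo, Kai, Nia, Omar, Pia

Round 1 — Ana, Ivy become infected (initial).
Round 2 — checking thresholds:
  Ben: 1 of 4 neighbours ≥ 1, becomes infected.
  Gus: 1 of 5 neighbours ≥ 1, becomes infected.
  Jo: 1 of 6 neighbours < 3, below threshold.
  Kai: 2 of 4 neighbours < 4, below threshold.
  Nia: 2 of 5 neighbours ≥ 1, becomes infected.
  Omar: 1 of 5 neighbours < 2, below threshold.
  Pia: 1 of 5 neighbours < 4, below threshold.
Round 3 — checking thresholds:
  Hana: 1 of 3 neighbours ≥ 1, becomes infected.
  Jo: 4 of 6 neighbours ≥ 3, becomes infected.
  Kai: 3 of 4 neighbours < 4, below threshold.
  Omar: 3 of 5 neighbours ≥ 2, becomes infected.
  Pia: 2 of 5 neighbours < 4, below threshold.
Round 4 — checking thresholds:
  Cal: 2 of 4 neighbours ≥ 2, becomes infected.
  Kai: 3 of 4 neighbours < 4, below threshold.
  Pia: 4 of 5 neighbours ≥ 4, becomes infected.
Round 5 — checking thresholds:
  Kai: 4 of 4 neighbours ≥ 4, becomes infected.
Round 6 — no new infections; cascade stops.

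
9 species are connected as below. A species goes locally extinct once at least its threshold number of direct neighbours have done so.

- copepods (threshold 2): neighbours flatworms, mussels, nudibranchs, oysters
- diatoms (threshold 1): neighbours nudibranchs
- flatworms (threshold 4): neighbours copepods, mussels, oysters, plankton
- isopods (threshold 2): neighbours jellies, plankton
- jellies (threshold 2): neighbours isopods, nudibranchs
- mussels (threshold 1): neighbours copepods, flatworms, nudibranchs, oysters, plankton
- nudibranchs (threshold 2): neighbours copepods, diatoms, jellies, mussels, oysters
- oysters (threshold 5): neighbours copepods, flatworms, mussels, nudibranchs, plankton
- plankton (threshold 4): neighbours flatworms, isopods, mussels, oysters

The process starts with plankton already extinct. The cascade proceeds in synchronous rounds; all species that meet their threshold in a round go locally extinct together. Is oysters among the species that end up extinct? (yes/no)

Round 1 — plankton goes locally extinct (initial).
Round 2 — checking thresholds:
  flatworms: 1 of 4 neighbours < 4, holds.
  isopods: 1 of 2 neighbours < 2, holds.
  mussels: 1 of 5 neighbours ≥ 1, goes locally extinct.
  oysters: 1 of 5 neighbours < 5, holds.
Round 3 — no new extinctions; cascade stops.

no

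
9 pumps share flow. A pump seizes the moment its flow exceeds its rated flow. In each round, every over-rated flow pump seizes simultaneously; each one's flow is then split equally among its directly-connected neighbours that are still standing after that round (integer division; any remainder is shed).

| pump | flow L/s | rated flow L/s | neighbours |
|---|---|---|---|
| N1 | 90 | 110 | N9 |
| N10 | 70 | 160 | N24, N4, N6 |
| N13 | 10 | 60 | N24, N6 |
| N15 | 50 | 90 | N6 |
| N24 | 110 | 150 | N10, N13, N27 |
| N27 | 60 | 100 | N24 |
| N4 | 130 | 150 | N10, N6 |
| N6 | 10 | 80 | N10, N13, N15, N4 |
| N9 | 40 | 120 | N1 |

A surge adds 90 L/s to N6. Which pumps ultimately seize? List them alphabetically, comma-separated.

Round 1 — N6 at 100 > 80. N6 seizes.
  N6 sheds 100 L/s to N10, N13, N15, N4: 25 each.
    N10: 70+25 = 95 ≤ 160
    N13: 10+25 = 35 ≤ 60
    N15: 50+25 = 75 ≤ 90
    N4: 130+25 = 155 > 150
Round 2 — N4 seizes.
  N4 sheds 155 L/s to N10: 155 each.
    N10: 95+155 = 250 > 160
Round 3 — N10 seizes.
  N10 sheds 250 L/s to N24: 250 each.
    N24: 110+250 = 360 > 150
Round 4 — N24 seizes.
  N24 sheds 360 L/s to N13, N27: 180 each.
    N13: 35+180 = 215 > 60
    N27: 60+180 = 240 > 100
Round 5 — N13, N27 seize.
  N13 sheds 215 L/s: no online neighbours, lost.
  N27 sheds 240 L/s: no online neighbours, lost.
No further seizures.

N10, N13, N24, N27, N4, N6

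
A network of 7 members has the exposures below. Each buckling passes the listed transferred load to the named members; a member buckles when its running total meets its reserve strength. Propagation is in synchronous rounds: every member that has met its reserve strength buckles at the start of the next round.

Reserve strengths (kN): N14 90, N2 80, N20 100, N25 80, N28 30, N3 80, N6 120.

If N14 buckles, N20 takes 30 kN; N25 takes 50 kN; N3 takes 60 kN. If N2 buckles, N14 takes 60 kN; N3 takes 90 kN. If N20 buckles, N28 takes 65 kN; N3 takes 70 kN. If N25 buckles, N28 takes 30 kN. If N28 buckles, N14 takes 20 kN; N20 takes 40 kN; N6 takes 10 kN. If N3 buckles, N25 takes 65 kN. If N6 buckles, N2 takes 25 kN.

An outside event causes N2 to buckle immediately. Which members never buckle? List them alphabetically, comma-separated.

N14, N20, N25, N28, N6

Round 1 — N2 buckles (initial).
  N14: +60 → 60 < 90
  N3: +90 → 90 ≥ 80
Round 2 — N3 buckles.
  N25: +65 → 65 < 80
No further bucklings.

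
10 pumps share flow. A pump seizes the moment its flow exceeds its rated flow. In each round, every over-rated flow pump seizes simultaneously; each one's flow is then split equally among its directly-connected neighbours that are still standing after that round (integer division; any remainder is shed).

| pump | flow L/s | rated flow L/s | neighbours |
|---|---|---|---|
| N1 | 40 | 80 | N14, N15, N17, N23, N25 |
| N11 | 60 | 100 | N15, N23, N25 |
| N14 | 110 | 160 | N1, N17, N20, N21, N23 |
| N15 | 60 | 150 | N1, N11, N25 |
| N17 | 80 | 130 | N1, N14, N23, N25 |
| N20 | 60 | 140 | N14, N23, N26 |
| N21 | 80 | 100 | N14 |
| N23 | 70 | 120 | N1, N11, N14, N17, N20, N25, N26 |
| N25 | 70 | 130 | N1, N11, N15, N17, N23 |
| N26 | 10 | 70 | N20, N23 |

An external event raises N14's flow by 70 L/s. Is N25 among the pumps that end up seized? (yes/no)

no

Round 1 — N14 at 180 > 160. N14 seizes.
  N14 sheds 180 L/s to N1, N17, N20, N21, N23: 36 each.
    N1: 40+36 = 76 ≤ 80
    N17: 80+36 = 116 ≤ 130
    N20: 60+36 = 96 ≤ 140
    N21: 80+36 = 116 > 100
    N23: 70+36 = 106 ≤ 120
Round 2 — N21 seizes.
  N21 sheds 116 L/s: no online neighbours, lost.
No further seizures.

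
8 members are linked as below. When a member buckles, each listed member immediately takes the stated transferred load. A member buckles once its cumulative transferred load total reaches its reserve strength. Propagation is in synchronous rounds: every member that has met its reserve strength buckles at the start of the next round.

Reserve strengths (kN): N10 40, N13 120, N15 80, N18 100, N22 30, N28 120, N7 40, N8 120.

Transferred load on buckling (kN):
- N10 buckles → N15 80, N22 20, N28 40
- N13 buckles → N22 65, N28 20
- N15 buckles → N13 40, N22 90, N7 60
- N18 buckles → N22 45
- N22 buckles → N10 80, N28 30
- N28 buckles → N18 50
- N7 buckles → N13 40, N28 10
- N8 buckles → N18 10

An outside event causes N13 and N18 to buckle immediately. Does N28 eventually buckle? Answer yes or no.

no

Round 1 — N13, N18 buckle (initial).
  N22: +65+45 → 110 ≥ 30
  N28: +20 → 20 < 120
Round 2 — N22 buckles.
  N10: +80 → 80 ≥ 40
  N28: +30 → 50 < 120
Round 3 — N10 buckles.
  N15: +80 → 80 ≥ 80
  N28: +40 → 90 < 120
Round 4 — N15 buckles.
  N7: +60 → 60 ≥ 40
Round 5 — N7 buckles.
  N28: +10 → 100 < 120
No further bucklings.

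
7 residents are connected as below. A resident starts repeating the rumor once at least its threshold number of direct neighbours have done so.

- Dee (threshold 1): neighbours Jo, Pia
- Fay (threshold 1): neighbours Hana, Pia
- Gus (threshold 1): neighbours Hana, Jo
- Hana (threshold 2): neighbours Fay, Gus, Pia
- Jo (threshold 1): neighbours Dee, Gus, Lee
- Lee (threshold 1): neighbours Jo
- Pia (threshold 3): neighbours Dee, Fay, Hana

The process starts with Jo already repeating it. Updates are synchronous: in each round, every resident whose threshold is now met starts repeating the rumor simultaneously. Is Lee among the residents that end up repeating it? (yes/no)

Round 1 — Jo starts repeating the rumor (initial).
Round 2 — checking thresholds:
  Dee: 1 of 2 neighbours ≥ 1, starts repeating the rumor.
  Gus: 1 of 2 neighbours ≥ 1, starts repeating the rumor.
  Lee: 1 of 1 neighbours ≥ 1, starts repeating the rumor.
Round 3 — no new spreads; cascade stops.

yes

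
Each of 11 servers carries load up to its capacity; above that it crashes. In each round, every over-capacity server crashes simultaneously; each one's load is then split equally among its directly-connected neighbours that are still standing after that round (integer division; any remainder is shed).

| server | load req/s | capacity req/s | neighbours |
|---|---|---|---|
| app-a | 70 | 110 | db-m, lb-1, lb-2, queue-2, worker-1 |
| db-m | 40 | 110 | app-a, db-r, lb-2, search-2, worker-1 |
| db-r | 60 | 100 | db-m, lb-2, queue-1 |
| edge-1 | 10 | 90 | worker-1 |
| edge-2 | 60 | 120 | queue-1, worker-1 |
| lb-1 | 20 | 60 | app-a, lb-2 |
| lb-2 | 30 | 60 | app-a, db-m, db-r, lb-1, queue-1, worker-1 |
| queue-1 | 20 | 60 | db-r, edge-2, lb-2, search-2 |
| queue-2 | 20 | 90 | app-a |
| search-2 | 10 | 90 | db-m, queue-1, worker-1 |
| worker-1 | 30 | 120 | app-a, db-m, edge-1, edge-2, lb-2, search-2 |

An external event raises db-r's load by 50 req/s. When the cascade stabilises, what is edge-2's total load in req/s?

Round 1 — db-r at 110 > 100. db-r crashes.
  db-r sheds 110 req/s to db-m, lb-2, queue-1: 36 each (2 lost).
    db-m: 40+36 = 76 ≤ 110
    lb-2: 30+36 = 66 > 60
    queue-1: 20+36 = 56 ≤ 60
Round 2 — lb-2 crashes.
  lb-2 sheds 66 req/s to app-a, db-m, lb-1, queue-1, worker-1: 13 each (1 lost).
    app-a: 70+13 = 83 ≤ 110
    db-m: 76+13 = 89 ≤ 110
    lb-1: 20+13 = 33 ≤ 60
    queue-1: 56+13 = 69 > 60
    worker-1: 30+13 = 43 ≤ 120
Round 3 — queue-1 crashes.
  queue-1 sheds 69 req/s to edge-2, search-2: 34 each (1 lost).
    edge-2: 60+34 = 94 ≤ 120
    search-2: 10+34 = 44 ≤ 90
No further crashes.

94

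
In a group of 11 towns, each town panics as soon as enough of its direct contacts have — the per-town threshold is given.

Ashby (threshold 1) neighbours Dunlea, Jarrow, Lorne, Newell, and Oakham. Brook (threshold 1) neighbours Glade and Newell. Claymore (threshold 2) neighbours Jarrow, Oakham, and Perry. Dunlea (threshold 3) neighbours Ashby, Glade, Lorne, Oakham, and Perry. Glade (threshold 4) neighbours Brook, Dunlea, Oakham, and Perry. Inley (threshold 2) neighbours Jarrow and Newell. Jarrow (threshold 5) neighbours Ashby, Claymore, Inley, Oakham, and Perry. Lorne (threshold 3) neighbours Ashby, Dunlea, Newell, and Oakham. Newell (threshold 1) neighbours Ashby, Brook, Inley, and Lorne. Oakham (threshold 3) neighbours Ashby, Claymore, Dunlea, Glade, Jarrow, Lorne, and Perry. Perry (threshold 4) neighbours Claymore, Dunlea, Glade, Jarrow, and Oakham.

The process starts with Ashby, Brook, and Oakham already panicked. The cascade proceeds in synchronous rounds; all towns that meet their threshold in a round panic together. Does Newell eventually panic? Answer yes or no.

Round 1 — Ashby, Brook, Oakham panic (initial).
Round 2 — checking thresholds:
  Claymore: 1 of 3 neighbours < 2, not yet.
  Dunlea: 2 of 5 neighbours < 3, not yet.
  Glade: 2 of 4 neighbours < 4, not yet.
  Jarrow: 2 of 5 neighbours < 5, not yet.
  Lorne: 2 of 4 neighbours < 3, not yet.
  Newell: 2 of 4 neighbours ≥ 1, panics.
  Perry: 1 of 5 neighbours < 4, not yet.
Round 3 — checking thresholds:
  Claymore: 1 of 3 neighbours < 2, not yet.
  Dunlea: 2 of 5 neighbours < 3, not yet.
  Glade: 2 of 4 neighbours < 4, not yet.
  Inley: 1 of 2 neighbours < 2, not yet.
  Jarrow: 2 of 5 neighbours < 5, not yet.
  Lorne: 3 of 4 neighbours ≥ 3, panics.
  Perry: 1 of 5 neighbours < 4, not yet.
Round 4 — checking thresholds:
  Claymore: 1 of 3 neighbours < 2, not yet.
  Dunlea: 3 of 5 neighbours ≥ 3, panics.
  Glade: 2 of 4 neighbours < 4, not yet.
  Inley: 1 of 2 neighbours < 2, not yet.
  Jarrow: 2 of 5 neighbours < 5, not yet.
  Perry: 1 of 5 neighbours < 4, not yet.
Round 5 — no new panics; cascade stops.

yes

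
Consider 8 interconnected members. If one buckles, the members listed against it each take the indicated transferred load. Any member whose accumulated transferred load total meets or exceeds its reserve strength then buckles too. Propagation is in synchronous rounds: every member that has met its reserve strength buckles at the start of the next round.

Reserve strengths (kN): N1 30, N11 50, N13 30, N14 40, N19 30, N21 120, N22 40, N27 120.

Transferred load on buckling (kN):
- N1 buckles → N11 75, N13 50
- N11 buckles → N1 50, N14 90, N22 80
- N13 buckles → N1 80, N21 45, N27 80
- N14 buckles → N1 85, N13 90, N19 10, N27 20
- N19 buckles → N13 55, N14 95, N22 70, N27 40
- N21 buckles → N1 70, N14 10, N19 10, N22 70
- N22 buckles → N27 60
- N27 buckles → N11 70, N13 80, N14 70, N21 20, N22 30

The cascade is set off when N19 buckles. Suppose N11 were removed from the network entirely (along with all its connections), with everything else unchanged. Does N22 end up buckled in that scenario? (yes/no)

yes

With N11 removed:
Round 1 — N19 buckles (initial).
  N13: +55 → 55 ≥ 30
  N14: +95 → 95 ≥ 40
  N22: +70 → 70 ≥ 40
  N27: +40 → 40 < 120
Round 2 — N13, N14, N22 buckle.
  N1: +80+85 → 165 ≥ 30
  N21: +45 → 45 < 120
  N27: +80+20+60 → 200 ≥ 120
Round 3 — N1, N27 buckle.
  N21: +20 → 65 < 120
No further bucklings.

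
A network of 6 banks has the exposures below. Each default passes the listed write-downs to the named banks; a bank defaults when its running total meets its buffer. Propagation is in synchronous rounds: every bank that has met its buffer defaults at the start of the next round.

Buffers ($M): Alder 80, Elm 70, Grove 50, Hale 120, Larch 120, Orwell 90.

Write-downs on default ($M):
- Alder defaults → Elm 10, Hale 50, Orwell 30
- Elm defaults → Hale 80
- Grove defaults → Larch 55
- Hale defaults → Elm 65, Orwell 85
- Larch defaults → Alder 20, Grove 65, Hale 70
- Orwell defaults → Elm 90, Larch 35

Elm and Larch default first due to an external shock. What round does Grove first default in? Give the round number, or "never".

2

Round 1 — Elm, Larch default (initial).
  Alder: +20 → 20 < 80
  Grove: +65 → 65 ≥ 50
  Hale: +80+70 → 150 ≥ 120
Round 2 — Grove, Hale default.
  Orwell: +85 → 85 < 90
No further defaults.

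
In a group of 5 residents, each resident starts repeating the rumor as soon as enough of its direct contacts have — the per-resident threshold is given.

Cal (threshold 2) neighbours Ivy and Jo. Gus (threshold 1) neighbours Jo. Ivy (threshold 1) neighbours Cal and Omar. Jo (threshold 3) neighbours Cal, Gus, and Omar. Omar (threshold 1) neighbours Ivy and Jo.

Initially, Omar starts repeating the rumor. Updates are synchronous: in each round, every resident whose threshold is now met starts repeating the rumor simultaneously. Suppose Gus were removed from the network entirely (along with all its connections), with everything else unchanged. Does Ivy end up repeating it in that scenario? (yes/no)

yes

With Gus removed:
Round 1 — Omar starts repeating the rumor (initial).
Round 2 — checking thresholds:
  Ivy: 1 of 2 neighbours ≥ 1, starts repeating the rumor.
  Jo: 1 of 2 neighbours < 3, not yet.
Round 3 — no new spreads; cascade stops.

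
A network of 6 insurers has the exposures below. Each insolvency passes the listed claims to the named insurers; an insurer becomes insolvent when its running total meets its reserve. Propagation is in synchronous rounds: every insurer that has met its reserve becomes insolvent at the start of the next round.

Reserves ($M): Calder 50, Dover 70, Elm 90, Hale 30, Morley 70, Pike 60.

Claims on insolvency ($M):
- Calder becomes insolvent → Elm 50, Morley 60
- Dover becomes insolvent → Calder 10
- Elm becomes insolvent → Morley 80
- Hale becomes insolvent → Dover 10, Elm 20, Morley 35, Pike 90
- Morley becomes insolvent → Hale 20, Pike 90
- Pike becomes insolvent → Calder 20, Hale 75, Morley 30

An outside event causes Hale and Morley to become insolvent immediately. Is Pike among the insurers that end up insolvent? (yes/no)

yes

Round 1 — Hale, Morley become insolvent (initial).
  Dover: +10 → 10 < 70
  Elm: +20 → 20 < 90
  Pike: +90+90 → 180 ≥ 60
Round 2 — Pike becomes insolvent.
  Calder: +20 → 20 < 50
No further insolvencies.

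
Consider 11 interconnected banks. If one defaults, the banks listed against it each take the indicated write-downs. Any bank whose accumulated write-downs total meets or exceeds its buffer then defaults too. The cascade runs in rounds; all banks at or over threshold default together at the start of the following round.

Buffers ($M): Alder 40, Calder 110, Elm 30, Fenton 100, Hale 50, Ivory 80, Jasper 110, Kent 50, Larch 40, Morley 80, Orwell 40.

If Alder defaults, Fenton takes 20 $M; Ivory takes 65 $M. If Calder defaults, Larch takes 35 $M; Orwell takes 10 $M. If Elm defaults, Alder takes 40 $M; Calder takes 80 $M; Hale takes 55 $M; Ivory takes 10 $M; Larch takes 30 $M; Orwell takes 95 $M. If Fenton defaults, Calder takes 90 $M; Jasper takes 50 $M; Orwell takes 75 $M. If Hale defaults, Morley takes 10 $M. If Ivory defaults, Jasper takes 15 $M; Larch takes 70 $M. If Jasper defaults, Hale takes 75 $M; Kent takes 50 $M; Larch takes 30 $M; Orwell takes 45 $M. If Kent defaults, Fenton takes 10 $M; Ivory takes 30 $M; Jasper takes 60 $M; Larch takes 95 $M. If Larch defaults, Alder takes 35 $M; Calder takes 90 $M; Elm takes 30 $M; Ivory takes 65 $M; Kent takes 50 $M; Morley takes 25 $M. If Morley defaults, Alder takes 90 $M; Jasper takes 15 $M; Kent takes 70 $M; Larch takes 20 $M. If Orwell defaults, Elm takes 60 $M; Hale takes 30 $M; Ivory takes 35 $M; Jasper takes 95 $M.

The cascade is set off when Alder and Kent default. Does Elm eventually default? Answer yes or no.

Round 1 — Alder, Kent default (initial).
  Fenton: +20+10 → 30 < 100
  Ivory: +65+30 → 95 ≥ 80
  Jasper: +60 → 60 < 110
  Larch: +95 → 95 ≥ 40
Round 2 — Ivory, Larch default.
  Calder: +90 → 90 < 110
  Elm: +30 → 30 ≥ 30
  Jasper: +15 → 75 < 110
  Morley: +25 → 25 < 80
Round 3 — Elm defaults.
  Calder: +80 → 170 ≥ 110
  Hale: +55 → 55 ≥ 50
  Orwell: +95 → 95 ≥ 40
Round 4 — Calder, Hale, Orwell default.
  Jasper: +95 → 170 ≥ 110
  Morley: +10 → 35 < 80
Round 5 — Jasper defaults.
No further defaults.

yes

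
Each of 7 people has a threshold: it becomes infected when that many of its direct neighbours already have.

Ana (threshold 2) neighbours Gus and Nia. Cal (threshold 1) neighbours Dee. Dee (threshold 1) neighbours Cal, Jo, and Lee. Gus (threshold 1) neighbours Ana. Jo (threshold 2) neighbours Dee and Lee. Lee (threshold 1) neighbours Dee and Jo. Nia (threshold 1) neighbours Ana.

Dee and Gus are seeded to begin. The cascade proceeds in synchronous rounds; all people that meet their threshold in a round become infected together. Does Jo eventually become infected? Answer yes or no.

Round 1 — Dee, Gus become infected (initial).
Round 2 — checking thresholds:
  Ana: 1 of 2 neighbours < 2, below threshold.
  Cal: 1 of 1 neighbours ≥ 1, becomes infected.
  Jo: 1 of 2 neighbours < 2, below threshold.
  Lee: 1 of 2 neighbours ≥ 1, becomes infected.
Round 3 — checking thresholds:
  Ana: 1 of 2 neighbours < 2, below threshold.
  Jo: 2 of 2 neighbours ≥ 2, becomes infected.
Round 4 — no new infections; cascade stops.

yes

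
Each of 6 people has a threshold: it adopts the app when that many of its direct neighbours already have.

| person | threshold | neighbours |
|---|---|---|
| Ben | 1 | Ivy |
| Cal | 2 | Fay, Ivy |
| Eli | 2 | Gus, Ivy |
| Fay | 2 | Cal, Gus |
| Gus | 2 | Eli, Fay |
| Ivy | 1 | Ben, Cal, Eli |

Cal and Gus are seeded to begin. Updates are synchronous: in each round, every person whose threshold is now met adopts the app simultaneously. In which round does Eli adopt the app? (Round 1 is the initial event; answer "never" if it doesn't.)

Round 1 — Cal, Gus adopt the app (initial).
Round 2 — checking thresholds:
  Eli: 1 of 2 neighbours < 2, not yet.
  Fay: 2 of 2 neighbours ≥ 2, adopts the app.
  Ivy: 1 of 3 neighbours ≥ 1, adopts the app.
Round 3 — checking thresholds:
  Ben: 1 of 1 neighbours ≥ 1, adopts the app.
  Eli: 2 of 2 neighbours ≥ 2, adopts the app.
Round 4 — no new adoptions; cascade stops.

3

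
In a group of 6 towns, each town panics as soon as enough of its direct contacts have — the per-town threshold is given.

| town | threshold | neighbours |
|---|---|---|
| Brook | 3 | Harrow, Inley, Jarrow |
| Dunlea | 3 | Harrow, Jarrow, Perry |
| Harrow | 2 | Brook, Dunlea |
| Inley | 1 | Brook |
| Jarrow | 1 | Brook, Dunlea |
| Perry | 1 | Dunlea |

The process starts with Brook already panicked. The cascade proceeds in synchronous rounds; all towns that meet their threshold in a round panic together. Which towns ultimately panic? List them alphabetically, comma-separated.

Brook, Inley, Jarrow

Round 1 — Brook panics (initial).
Round 2 — checking thresholds:
  Harrow: 1 of 2 neighbours < 2, below threshold.
  Inley: 1 of 1 neighbours ≥ 1, panics.
  Jarrow: 1 of 2 neighbours ≥ 1, panics.
Round 3 — no new panics; cascade stops.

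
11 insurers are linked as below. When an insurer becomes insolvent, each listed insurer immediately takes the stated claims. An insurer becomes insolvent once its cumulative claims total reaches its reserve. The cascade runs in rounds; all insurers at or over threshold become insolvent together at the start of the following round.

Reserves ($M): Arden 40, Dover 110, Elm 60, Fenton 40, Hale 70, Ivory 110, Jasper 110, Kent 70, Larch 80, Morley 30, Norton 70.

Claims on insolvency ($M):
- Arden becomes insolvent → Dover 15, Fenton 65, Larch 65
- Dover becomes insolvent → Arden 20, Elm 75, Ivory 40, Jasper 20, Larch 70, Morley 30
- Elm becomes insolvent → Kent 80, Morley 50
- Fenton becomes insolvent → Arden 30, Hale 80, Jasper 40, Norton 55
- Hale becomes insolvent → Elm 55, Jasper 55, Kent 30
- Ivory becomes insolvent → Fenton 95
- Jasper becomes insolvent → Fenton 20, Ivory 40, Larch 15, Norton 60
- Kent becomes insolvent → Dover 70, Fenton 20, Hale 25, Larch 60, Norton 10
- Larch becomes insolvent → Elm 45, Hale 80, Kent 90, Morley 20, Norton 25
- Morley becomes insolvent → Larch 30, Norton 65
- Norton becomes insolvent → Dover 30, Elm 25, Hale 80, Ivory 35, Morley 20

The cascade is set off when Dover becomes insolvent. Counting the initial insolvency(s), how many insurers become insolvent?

Round 1 — Dover becomes insolvent (initial).
  Arden: +20 → 20 < 40
  Elm: +75 → 75 ≥ 60
  Ivory: +40 → 40 < 110
  Jasper: +20 → 20 < 110
  Larch: +70 → 70 < 80
  Morley: +30 → 30 ≥ 30
Round 2 — Elm, Morley become insolvent.
  Kent: +80 → 80 ≥ 70
  Larch: +30 → 100 ≥ 80
  Norton: +65 → 65 < 70
Round 3 — Kent, Larch become insolvent.
  Fenton: +20 → 20 < 40
  Hale: +25+80 → 105 ≥ 70
  Norton: +10+25 → 100 ≥ 70
Round 4 — Hale, Norton become insolvent.
  Ivory: +35 → 75 < 110
  Jasper: +55 → 75 < 110
No further insolvencies.

7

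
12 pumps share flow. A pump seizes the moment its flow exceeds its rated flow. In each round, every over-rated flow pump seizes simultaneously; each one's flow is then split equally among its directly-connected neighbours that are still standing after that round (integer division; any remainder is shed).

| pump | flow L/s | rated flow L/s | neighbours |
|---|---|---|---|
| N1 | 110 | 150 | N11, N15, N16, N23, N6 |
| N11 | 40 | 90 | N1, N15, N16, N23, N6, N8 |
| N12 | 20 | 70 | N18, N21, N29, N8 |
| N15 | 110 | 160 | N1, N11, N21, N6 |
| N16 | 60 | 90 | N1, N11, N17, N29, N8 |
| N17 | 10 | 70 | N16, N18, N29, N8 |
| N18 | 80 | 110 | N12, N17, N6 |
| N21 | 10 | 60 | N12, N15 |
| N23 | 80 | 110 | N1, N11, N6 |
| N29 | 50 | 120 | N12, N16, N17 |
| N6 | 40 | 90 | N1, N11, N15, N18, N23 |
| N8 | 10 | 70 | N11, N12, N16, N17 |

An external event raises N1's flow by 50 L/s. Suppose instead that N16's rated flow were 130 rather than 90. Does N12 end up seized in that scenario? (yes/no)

yes

With N16's rated flow at 130:
Round 1 — N1 at 160 > 150. N1 seizes.
  N1 sheds 160 L/s to N11, N15, N16, N23, N6: 32 each.
    N11: 40+32 = 72 ≤ 90
    N15: 110+32 = 142 ≤ 160
    N16: 60+32 = 92 ≤ 130
    N23: 80+32 = 112 > 110
    N6: 40+32 = 72 ≤ 90
Round 2 — N23 seizes.
  N23 sheds 112 L/s to N11, N6: 56 each.
    N11: 72+56 = 128 > 90
    N6: 72+56 = 128 > 90
Round 3 — N11, N6 seize.
  N11 sheds 128 L/s to N15, N16, N8: 42 each (2 lost).
    N15: 142+42 = 184 > 160
    N16: 92+42 = 134 > 130
    N8: 10+42 = 52 ≤ 70
  N6 sheds 128 L/s to N15, N18: 64 each.
    N15: 184+64 = 248 > 160
    N18: 80+64 = 144 > 110
Round 4 — N15, N16, N18 seize.
  N15 sheds 248 L/s to N21: 248 each.
    N21: 10+248 = 258 > 60
  N16 sheds 134 L/s to N17, N29, N8: 44 each (2 lost).
    N17: 10+44 = 54 ≤ 70
    N29: 50+44 = 94 ≤ 120
    N8: 52+44 = 96 > 70
  N18 sheds 144 L/s to N12, N17: 72 each.
    N12: 20+72 = 92 > 70
    N17: 54+72 = 126 > 70
Round 5 — N12, N17, N21, N8 seize.
  N12 sheds 92 L/s to N29: 92 each.
    N29: 94+92 = 186 > 120
  N17 sheds 126 L/s to N29: 126 each.
    N29: 186+126 = 312 > 120
  N21 sheds 258 L/s: no online neighbours, lost.
  N8 sheds 96 L/s: no online neighbours, lost.
Round 6 — N29 seizes.
  N29 sheds 312 L/s: no online neighbours, lost.
No further seizures.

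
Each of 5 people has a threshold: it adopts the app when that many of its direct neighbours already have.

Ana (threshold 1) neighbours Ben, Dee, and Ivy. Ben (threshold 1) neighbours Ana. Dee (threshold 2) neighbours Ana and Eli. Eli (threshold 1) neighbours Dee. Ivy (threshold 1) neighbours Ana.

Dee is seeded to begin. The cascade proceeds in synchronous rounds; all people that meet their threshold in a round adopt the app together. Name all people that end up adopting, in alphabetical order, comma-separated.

Ana, Ben, Dee, Eli, Ivy

Round 1 — Dee adopts the app (initial).
Round 2 — checking thresholds:
  Ana: 1 of 3 neighbours ≥ 1, adopts the app.
  Eli: 1 of 1 neighbours ≥ 1, adopts the app.
Round 3 — checking thresholds:
  Ben: 1 of 1 neighbours ≥ 1, adopts the app.
  Ivy: 1 of 1 neighbours ≥ 1, adopts the app.
Round 4 — no new adoptions; cascade stops.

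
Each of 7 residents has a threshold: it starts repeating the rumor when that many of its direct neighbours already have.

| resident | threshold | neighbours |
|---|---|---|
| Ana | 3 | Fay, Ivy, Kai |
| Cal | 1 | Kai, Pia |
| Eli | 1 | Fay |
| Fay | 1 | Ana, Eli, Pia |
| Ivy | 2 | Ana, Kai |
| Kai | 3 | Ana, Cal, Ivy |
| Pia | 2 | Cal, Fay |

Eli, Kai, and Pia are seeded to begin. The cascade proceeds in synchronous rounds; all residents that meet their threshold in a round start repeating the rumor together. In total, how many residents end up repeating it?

5

Round 1 — Eli, Kai, Pia start repeating the rumor (initial).
Round 2 — checking thresholds:
  Ana: 1 of 3 neighbours < 3, holds.
  Cal: 2 of 2 neighbours ≥ 1, starts repeating the rumor.
  Fay: 2 of 3 neighbours ≥ 1, starts repeating the rumor.
  Ivy: 1 of 2 neighbours < 2, holds.
Round 3 — no new spreads; cascade stops.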